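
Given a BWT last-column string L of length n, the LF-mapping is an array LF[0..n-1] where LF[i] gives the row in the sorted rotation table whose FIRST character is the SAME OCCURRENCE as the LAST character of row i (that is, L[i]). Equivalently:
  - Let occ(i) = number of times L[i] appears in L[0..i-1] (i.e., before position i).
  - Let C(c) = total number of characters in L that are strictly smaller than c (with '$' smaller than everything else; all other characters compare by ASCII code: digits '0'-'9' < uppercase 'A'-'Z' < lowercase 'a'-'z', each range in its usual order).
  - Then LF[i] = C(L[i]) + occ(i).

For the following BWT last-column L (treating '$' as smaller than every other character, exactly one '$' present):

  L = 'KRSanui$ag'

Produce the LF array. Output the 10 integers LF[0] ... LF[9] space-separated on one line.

Answer: 1 2 3 4 8 9 7 0 5 6

Derivation:
Char counts: '$':1, 'K':1, 'R':1, 'S':1, 'a':2, 'g':1, 'i':1, 'n':1, 'u':1
C (first-col start): C('$')=0, C('K')=1, C('R')=2, C('S')=3, C('a')=4, C('g')=6, C('i')=7, C('n')=8, C('u')=9
L[0]='K': occ=0, LF[0]=C('K')+0=1+0=1
L[1]='R': occ=0, LF[1]=C('R')+0=2+0=2
L[2]='S': occ=0, LF[2]=C('S')+0=3+0=3
L[3]='a': occ=0, LF[3]=C('a')+0=4+0=4
L[4]='n': occ=0, LF[4]=C('n')+0=8+0=8
L[5]='u': occ=0, LF[5]=C('u')+0=9+0=9
L[6]='i': occ=0, LF[6]=C('i')+0=7+0=7
L[7]='$': occ=0, LF[7]=C('$')+0=0+0=0
L[8]='a': occ=1, LF[8]=C('a')+1=4+1=5
L[9]='g': occ=0, LF[9]=C('g')+0=6+0=6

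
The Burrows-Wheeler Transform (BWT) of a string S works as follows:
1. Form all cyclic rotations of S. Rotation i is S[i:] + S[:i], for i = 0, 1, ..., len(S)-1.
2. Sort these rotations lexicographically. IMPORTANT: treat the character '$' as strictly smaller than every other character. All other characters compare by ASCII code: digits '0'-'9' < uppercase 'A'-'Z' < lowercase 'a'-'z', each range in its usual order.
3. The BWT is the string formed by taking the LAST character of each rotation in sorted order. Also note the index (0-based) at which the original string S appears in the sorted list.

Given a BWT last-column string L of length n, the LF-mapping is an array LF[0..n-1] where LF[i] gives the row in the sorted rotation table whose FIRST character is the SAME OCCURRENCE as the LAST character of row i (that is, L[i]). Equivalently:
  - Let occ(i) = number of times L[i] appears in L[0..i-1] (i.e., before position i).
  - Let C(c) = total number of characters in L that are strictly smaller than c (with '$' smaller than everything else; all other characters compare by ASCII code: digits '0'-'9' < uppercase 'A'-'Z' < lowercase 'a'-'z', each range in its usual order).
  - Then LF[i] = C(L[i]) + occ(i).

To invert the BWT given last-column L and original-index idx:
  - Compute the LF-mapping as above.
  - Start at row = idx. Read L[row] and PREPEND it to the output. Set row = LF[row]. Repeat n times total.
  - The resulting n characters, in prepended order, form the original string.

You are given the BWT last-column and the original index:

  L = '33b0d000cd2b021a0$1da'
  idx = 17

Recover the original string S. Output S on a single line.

Answer: c1d01add22ab003000b3$

Derivation:
LF mapping: 11 12 15 1 18 2 3 4 17 19 9 16 5 10 7 13 6 0 8 20 14
Walk LF starting at row 17, prepending L[row]:
  step 1: row=17, L[17]='$', prepend. Next row=LF[17]=0
  step 2: row=0, L[0]='3', prepend. Next row=LF[0]=11
  step 3: row=11, L[11]='b', prepend. Next row=LF[11]=16
  step 4: row=16, L[16]='0', prepend. Next row=LF[16]=6
  step 5: row=6, L[6]='0', prepend. Next row=LF[6]=3
  step 6: row=3, L[3]='0', prepend. Next row=LF[3]=1
  step 7: row=1, L[1]='3', prepend. Next row=LF[1]=12
  step 8: row=12, L[12]='0', prepend. Next row=LF[12]=5
  step 9: row=5, L[5]='0', prepend. Next row=LF[5]=2
  step 10: row=2, L[2]='b', prepend. Next row=LF[2]=15
  step 11: row=15, L[15]='a', prepend. Next row=LF[15]=13
  step 12: row=13, L[13]='2', prepend. Next row=LF[13]=10
  step 13: row=10, L[10]='2', prepend. Next row=LF[10]=9
  step 14: row=9, L[9]='d', prepend. Next row=LF[9]=19
  step 15: row=19, L[19]='d', prepend. Next row=LF[19]=20
  step 16: row=20, L[20]='a', prepend. Next row=LF[20]=14
  step 17: row=14, L[14]='1', prepend. Next row=LF[14]=7
  step 18: row=7, L[7]='0', prepend. Next row=LF[7]=4
  step 19: row=4, L[4]='d', prepend. Next row=LF[4]=18
  step 20: row=18, L[18]='1', prepend. Next row=LF[18]=8
  step 21: row=8, L[8]='c', prepend. Next row=LF[8]=17
Reversed output: c1d01add22ab003000b3$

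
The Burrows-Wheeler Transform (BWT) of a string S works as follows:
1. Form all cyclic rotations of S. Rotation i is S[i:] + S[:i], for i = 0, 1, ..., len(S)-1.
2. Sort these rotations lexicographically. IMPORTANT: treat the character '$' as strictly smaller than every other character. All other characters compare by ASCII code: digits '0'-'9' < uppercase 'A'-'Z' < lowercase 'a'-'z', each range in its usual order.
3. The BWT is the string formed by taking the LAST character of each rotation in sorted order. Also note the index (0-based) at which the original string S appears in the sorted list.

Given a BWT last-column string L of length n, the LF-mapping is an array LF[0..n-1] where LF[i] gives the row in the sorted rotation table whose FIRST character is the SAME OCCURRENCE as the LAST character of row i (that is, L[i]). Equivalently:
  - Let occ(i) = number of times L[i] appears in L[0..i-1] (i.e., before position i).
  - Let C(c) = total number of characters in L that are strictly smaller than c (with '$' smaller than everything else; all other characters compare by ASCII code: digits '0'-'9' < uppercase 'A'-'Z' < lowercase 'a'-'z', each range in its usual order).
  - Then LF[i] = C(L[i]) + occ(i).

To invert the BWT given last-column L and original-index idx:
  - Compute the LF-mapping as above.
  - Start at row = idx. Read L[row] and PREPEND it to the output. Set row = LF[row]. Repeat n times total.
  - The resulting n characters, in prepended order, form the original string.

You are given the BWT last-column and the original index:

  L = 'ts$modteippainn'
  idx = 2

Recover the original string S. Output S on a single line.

Answer: disappointment$

Derivation:
LF mapping: 13 12 0 6 9 2 14 3 4 10 11 1 5 7 8
Walk LF starting at row 2, prepending L[row]:
  step 1: row=2, L[2]='$', prepend. Next row=LF[2]=0
  step 2: row=0, L[0]='t', prepend. Next row=LF[0]=13
  step 3: row=13, L[13]='n', prepend. Next row=LF[13]=7
  step 4: row=7, L[7]='e', prepend. Next row=LF[7]=3
  step 5: row=3, L[3]='m', prepend. Next row=LF[3]=6
  step 6: row=6, L[6]='t', prepend. Next row=LF[6]=14
  step 7: row=14, L[14]='n', prepend. Next row=LF[14]=8
  step 8: row=8, L[8]='i', prepend. Next row=LF[8]=4
  step 9: row=4, L[4]='o', prepend. Next row=LF[4]=9
  step 10: row=9, L[9]='p', prepend. Next row=LF[9]=10
  step 11: row=10, L[10]='p', prepend. Next row=LF[10]=11
  step 12: row=11, L[11]='a', prepend. Next row=LF[11]=1
  step 13: row=1, L[1]='s', prepend. Next row=LF[1]=12
  step 14: row=12, L[12]='i', prepend. Next row=LF[12]=5
  step 15: row=5, L[5]='d', prepend. Next row=LF[5]=2
Reversed output: disappointment$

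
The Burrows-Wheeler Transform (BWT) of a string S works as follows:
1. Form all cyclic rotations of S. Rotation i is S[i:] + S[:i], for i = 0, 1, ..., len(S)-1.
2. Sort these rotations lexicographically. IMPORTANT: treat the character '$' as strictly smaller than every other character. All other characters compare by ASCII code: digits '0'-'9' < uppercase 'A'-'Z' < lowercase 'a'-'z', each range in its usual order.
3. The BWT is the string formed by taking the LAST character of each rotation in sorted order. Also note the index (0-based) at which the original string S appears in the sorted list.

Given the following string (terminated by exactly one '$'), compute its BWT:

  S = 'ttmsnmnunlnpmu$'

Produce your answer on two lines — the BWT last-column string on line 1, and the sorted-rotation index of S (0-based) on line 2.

Answer: unntpuslmnmt$mn
12

Derivation:
All 15 rotations (rotation i = S[i:]+S[:i]):
  rot[0] = ttmsnmnunlnpmu$
  rot[1] = tmsnmnunlnpmu$t
  rot[2] = msnmnunlnpmu$tt
  rot[3] = snmnunlnpmu$ttm
  rot[4] = nmnunlnpmu$ttms
  rot[5] = mnunlnpmu$ttmsn
  rot[6] = nunlnpmu$ttmsnm
  rot[7] = unlnpmu$ttmsnmn
  rot[8] = nlnpmu$ttmsnmnu
  rot[9] = lnpmu$ttmsnmnun
  rot[10] = npmu$ttmsnmnunl
  rot[11] = pmu$ttmsnmnunln
  rot[12] = mu$ttmsnmnunlnp
  rot[13] = u$ttmsnmnunlnpm
  rot[14] = $ttmsnmnunlnpmu
Sorted (with $ < everything):
  sorted[0] = $ttmsnmnunlnpmu  (last char: 'u')
  sorted[1] = lnpmu$ttmsnmnun  (last char: 'n')
  sorted[2] = mnunlnpmu$ttmsn  (last char: 'n')
  sorted[3] = msnmnunlnpmu$tt  (last char: 't')
  sorted[4] = mu$ttmsnmnunlnp  (last char: 'p')
  sorted[5] = nlnpmu$ttmsnmnu  (last char: 'u')
  sorted[6] = nmnunlnpmu$ttms  (last char: 's')
  sorted[7] = npmu$ttmsnmnunl  (last char: 'l')
  sorted[8] = nunlnpmu$ttmsnm  (last char: 'm')
  sorted[9] = pmu$ttmsnmnunln  (last char: 'n')
  sorted[10] = snmnunlnpmu$ttm  (last char: 'm')
  sorted[11] = tmsnmnunlnpmu$t  (last char: 't')
  sorted[12] = ttmsnmnunlnpmu$  (last char: '$')
  sorted[13] = u$ttmsnmnunlnpm  (last char: 'm')
  sorted[14] = unlnpmu$ttmsnmn  (last char: 'n')
Last column: unntpuslmnmt$mn
Original string S is at sorted index 12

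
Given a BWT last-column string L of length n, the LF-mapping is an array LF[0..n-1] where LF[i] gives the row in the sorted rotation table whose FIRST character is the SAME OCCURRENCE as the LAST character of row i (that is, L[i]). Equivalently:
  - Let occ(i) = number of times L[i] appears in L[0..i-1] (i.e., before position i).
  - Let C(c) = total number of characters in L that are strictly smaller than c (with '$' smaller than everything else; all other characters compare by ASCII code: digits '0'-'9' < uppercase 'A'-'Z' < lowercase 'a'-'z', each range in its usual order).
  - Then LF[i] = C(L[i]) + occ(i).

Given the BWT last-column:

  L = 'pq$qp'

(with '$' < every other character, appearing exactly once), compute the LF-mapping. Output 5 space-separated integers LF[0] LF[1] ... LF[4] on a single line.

Answer: 1 3 0 4 2

Derivation:
Char counts: '$':1, 'p':2, 'q':2
C (first-col start): C('$')=0, C('p')=1, C('q')=3
L[0]='p': occ=0, LF[0]=C('p')+0=1+0=1
L[1]='q': occ=0, LF[1]=C('q')+0=3+0=3
L[2]='$': occ=0, LF[2]=C('$')+0=0+0=0
L[3]='q': occ=1, LF[3]=C('q')+1=3+1=4
L[4]='p': occ=1, LF[4]=C('p')+1=1+1=2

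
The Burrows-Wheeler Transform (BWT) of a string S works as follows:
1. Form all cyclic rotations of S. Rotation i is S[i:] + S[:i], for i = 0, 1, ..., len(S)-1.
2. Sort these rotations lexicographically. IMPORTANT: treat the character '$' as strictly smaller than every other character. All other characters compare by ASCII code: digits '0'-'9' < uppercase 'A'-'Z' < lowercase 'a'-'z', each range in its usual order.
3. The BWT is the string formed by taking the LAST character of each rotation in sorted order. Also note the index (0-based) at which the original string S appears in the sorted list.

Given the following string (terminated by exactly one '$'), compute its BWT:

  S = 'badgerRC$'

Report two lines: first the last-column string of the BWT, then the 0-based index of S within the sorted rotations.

Answer: CRrb$agde
4

Derivation:
All 9 rotations (rotation i = S[i:]+S[:i]):
  rot[0] = badgerRC$
  rot[1] = adgerRC$b
  rot[2] = dgerRC$ba
  rot[3] = gerRC$bad
  rot[4] = erRC$badg
  rot[5] = rRC$badge
  rot[6] = RC$badger
  rot[7] = C$badgerR
  rot[8] = $badgerRC
Sorted (with $ < everything):
  sorted[0] = $badgerRC  (last char: 'C')
  sorted[1] = C$badgerR  (last char: 'R')
  sorted[2] = RC$badger  (last char: 'r')
  sorted[3] = adgerRC$b  (last char: 'b')
  sorted[4] = badgerRC$  (last char: '$')
  sorted[5] = dgerRC$ba  (last char: 'a')
  sorted[6] = erRC$badg  (last char: 'g')
  sorted[7] = gerRC$bad  (last char: 'd')
  sorted[8] = rRC$badge  (last char: 'e')
Last column: CRrb$agde
Original string S is at sorted index 4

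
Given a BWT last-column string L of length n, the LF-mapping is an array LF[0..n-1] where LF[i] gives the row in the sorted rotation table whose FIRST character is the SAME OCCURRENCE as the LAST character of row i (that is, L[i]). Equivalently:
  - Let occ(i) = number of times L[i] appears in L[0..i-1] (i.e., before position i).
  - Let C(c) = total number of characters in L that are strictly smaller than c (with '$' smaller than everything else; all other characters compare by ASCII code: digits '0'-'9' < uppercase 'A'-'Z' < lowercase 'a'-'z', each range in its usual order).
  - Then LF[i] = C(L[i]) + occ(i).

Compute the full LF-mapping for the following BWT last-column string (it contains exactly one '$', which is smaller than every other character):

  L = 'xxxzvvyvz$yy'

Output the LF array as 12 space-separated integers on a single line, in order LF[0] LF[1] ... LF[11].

Char counts: '$':1, 'v':3, 'x':3, 'y':3, 'z':2
C (first-col start): C('$')=0, C('v')=1, C('x')=4, C('y')=7, C('z')=10
L[0]='x': occ=0, LF[0]=C('x')+0=4+0=4
L[1]='x': occ=1, LF[1]=C('x')+1=4+1=5
L[2]='x': occ=2, LF[2]=C('x')+2=4+2=6
L[3]='z': occ=0, LF[3]=C('z')+0=10+0=10
L[4]='v': occ=0, LF[4]=C('v')+0=1+0=1
L[5]='v': occ=1, LF[5]=C('v')+1=1+1=2
L[6]='y': occ=0, LF[6]=C('y')+0=7+0=7
L[7]='v': occ=2, LF[7]=C('v')+2=1+2=3
L[8]='z': occ=1, LF[8]=C('z')+1=10+1=11
L[9]='$': occ=0, LF[9]=C('$')+0=0+0=0
L[10]='y': occ=1, LF[10]=C('y')+1=7+1=8
L[11]='y': occ=2, LF[11]=C('y')+2=7+2=9

Answer: 4 5 6 10 1 2 7 3 11 0 8 9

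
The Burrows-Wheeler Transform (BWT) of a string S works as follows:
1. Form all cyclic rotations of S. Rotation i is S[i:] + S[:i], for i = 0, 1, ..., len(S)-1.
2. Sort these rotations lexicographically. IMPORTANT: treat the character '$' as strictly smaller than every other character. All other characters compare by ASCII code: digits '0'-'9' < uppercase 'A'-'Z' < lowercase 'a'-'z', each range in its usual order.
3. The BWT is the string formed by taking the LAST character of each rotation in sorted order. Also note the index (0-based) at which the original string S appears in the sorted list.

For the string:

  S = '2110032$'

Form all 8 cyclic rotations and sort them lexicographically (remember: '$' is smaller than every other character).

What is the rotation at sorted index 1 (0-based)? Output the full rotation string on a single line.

All 8 rotations (rotation i = S[i:]+S[:i]):
  rot[0] = 2110032$
  rot[1] = 110032$2
  rot[2] = 10032$21
  rot[3] = 0032$211
  rot[4] = 032$2110
  rot[5] = 32$21100
  rot[6] = 2$211003
  rot[7] = $2110032
Sorted (with $ < everything):
  sorted[0] = $2110032
  sorted[1] = 0032$211
  sorted[2] = 032$2110
  sorted[3] = 10032$21
  sorted[4] = 110032$2
  sorted[5] = 2$211003
  sorted[6] = 2110032$
  sorted[7] = 32$21100
sorted[1] = 0032$211

Answer: 0032$211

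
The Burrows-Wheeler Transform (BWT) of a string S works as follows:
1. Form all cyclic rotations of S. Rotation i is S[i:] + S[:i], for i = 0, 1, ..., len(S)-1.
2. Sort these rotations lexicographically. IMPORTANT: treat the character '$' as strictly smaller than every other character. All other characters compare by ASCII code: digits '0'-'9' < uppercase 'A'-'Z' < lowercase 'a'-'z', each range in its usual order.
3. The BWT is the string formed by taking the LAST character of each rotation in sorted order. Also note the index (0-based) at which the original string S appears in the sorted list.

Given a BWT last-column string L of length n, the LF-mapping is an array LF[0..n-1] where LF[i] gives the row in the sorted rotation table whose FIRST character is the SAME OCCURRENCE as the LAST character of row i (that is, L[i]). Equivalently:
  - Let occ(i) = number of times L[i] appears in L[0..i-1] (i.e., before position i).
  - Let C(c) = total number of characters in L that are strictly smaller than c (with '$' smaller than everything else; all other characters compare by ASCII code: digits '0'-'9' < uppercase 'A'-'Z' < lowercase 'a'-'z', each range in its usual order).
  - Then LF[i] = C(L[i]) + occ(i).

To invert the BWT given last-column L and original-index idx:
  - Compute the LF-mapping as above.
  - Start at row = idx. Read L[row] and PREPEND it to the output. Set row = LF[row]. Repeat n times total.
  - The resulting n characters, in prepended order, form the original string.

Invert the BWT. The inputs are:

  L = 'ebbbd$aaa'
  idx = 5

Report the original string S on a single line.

LF mapping: 8 4 5 6 7 0 1 2 3
Walk LF starting at row 5, prepending L[row]:
  step 1: row=5, L[5]='$', prepend. Next row=LF[5]=0
  step 2: row=0, L[0]='e', prepend. Next row=LF[0]=8
  step 3: row=8, L[8]='a', prepend. Next row=LF[8]=3
  step 4: row=3, L[3]='b', prepend. Next row=LF[3]=6
  step 5: row=6, L[6]='a', prepend. Next row=LF[6]=1
  step 6: row=1, L[1]='b', prepend. Next row=LF[1]=4
  step 7: row=4, L[4]='d', prepend. Next row=LF[4]=7
  step 8: row=7, L[7]='a', prepend. Next row=LF[7]=2
  step 9: row=2, L[2]='b', prepend. Next row=LF[2]=5
Reversed output: badbabae$

Answer: badbabae$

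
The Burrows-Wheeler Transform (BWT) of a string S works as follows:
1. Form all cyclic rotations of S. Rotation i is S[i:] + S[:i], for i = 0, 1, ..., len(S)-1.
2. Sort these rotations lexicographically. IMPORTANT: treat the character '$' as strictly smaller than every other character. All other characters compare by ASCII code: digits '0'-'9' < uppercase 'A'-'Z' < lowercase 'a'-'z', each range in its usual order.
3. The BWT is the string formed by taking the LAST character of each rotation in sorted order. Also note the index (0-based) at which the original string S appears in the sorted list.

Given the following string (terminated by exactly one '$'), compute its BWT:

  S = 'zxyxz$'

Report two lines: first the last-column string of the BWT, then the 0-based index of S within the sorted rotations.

Answer: zzyxx$
5

Derivation:
All 6 rotations (rotation i = S[i:]+S[:i]):
  rot[0] = zxyxz$
  rot[1] = xyxz$z
  rot[2] = yxz$zx
  rot[3] = xz$zxy
  rot[4] = z$zxyx
  rot[5] = $zxyxz
Sorted (with $ < everything):
  sorted[0] = $zxyxz  (last char: 'z')
  sorted[1] = xyxz$z  (last char: 'z')
  sorted[2] = xz$zxy  (last char: 'y')
  sorted[3] = yxz$zx  (last char: 'x')
  sorted[4] = z$zxyx  (last char: 'x')
  sorted[5] = zxyxz$  (last char: '$')
Last column: zzyxx$
Original string S is at sorted index 5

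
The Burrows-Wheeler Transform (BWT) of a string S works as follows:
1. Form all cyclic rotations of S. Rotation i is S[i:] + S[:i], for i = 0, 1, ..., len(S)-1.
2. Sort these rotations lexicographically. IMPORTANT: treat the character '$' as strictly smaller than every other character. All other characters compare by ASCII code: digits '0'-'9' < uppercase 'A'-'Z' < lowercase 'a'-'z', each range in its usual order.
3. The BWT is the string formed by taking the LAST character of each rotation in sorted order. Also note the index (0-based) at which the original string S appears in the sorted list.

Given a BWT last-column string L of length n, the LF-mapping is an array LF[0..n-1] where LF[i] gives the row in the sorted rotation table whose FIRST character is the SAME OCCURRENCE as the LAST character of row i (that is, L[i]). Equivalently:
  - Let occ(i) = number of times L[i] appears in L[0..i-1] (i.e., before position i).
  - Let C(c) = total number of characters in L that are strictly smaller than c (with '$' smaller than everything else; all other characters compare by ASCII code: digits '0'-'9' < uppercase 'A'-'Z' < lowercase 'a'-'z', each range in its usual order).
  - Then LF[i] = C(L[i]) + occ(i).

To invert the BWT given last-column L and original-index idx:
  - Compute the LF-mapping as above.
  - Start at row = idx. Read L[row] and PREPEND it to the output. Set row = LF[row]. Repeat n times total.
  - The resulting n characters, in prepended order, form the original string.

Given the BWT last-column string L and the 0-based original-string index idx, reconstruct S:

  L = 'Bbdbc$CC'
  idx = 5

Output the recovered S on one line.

LF mapping: 1 4 7 5 6 0 2 3
Walk LF starting at row 5, prepending L[row]:
  step 1: row=5, L[5]='$', prepend. Next row=LF[5]=0
  step 2: row=0, L[0]='B', prepend. Next row=LF[0]=1
  step 3: row=1, L[1]='b', prepend. Next row=LF[1]=4
  step 4: row=4, L[4]='c', prepend. Next row=LF[4]=6
  step 5: row=6, L[6]='C', prepend. Next row=LF[6]=2
  step 6: row=2, L[2]='d', prepend. Next row=LF[2]=7
  step 7: row=7, L[7]='C', prepend. Next row=LF[7]=3
  step 8: row=3, L[3]='b', prepend. Next row=LF[3]=5
Reversed output: bCdCcbB$

Answer: bCdCcbB$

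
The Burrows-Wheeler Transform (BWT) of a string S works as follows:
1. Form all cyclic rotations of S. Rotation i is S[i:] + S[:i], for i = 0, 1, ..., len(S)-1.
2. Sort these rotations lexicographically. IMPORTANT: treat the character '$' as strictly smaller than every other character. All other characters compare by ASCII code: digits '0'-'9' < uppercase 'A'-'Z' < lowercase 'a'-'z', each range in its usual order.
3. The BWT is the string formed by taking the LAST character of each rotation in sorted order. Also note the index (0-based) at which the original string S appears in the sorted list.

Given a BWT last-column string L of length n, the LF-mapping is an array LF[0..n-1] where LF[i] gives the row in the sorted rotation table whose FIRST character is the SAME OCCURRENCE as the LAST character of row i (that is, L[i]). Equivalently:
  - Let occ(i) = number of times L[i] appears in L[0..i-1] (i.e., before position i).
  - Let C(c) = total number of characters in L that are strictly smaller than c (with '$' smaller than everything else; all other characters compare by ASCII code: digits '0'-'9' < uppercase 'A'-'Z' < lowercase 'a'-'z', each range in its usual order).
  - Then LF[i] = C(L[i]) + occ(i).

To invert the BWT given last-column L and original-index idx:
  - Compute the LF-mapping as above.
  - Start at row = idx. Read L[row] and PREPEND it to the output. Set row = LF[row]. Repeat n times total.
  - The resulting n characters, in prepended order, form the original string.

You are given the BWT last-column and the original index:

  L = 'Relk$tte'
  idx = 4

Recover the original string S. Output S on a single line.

LF mapping: 1 2 5 4 0 6 7 3
Walk LF starting at row 4, prepending L[row]:
  step 1: row=4, L[4]='$', prepend. Next row=LF[4]=0
  step 2: row=0, L[0]='R', prepend. Next row=LF[0]=1
  step 3: row=1, L[1]='e', prepend. Next row=LF[1]=2
  step 4: row=2, L[2]='l', prepend. Next row=LF[2]=5
  step 5: row=5, L[5]='t', prepend. Next row=LF[5]=6
  step 6: row=6, L[6]='t', prepend. Next row=LF[6]=7
  step 7: row=7, L[7]='e', prepend. Next row=LF[7]=3
  step 8: row=3, L[3]='k', prepend. Next row=LF[3]=4
Reversed output: kettleR$

Answer: kettleR$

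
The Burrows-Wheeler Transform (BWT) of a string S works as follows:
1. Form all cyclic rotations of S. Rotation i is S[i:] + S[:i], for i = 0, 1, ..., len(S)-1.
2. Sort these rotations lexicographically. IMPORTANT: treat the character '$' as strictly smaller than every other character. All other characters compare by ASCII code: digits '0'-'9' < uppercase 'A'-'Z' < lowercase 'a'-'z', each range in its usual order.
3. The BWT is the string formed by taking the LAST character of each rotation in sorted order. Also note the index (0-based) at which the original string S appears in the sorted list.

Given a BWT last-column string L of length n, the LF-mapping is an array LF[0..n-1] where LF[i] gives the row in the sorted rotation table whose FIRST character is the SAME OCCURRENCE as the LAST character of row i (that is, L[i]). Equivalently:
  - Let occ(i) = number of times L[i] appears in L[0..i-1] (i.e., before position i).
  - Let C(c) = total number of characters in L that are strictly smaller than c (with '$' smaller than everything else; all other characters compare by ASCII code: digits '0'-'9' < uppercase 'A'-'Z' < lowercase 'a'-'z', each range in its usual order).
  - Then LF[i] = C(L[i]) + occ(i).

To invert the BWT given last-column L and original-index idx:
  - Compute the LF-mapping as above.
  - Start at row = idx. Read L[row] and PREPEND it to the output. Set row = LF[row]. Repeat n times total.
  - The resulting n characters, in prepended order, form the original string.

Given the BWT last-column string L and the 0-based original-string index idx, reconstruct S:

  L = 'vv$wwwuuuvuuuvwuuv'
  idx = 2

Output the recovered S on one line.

LF mapping: 9 10 0 14 15 16 1 2 3 11 4 5 6 12 17 7 8 13
Walk LF starting at row 2, prepending L[row]:
  step 1: row=2, L[2]='$', prepend. Next row=LF[2]=0
  step 2: row=0, L[0]='v', prepend. Next row=LF[0]=9
  step 3: row=9, L[9]='v', prepend. Next row=LF[9]=11
  step 4: row=11, L[11]='u', prepend. Next row=LF[11]=5
  step 5: row=5, L[5]='w', prepend. Next row=LF[5]=16
  step 6: row=16, L[16]='u', prepend. Next row=LF[16]=8
  step 7: row=8, L[8]='u', prepend. Next row=LF[8]=3
  step 8: row=3, L[3]='w', prepend. Next row=LF[3]=14
  step 9: row=14, L[14]='w', prepend. Next row=LF[14]=17
  step 10: row=17, L[17]='v', prepend. Next row=LF[17]=13
  step 11: row=13, L[13]='v', prepend. Next row=LF[13]=12
  step 12: row=12, L[12]='u', prepend. Next row=LF[12]=6
  step 13: row=6, L[6]='u', prepend. Next row=LF[6]=1
  step 14: row=1, L[1]='v', prepend. Next row=LF[1]=10
  step 15: row=10, L[10]='u', prepend. Next row=LF[10]=4
  step 16: row=4, L[4]='w', prepend. Next row=LF[4]=15
  step 17: row=15, L[15]='u', prepend. Next row=LF[15]=7
  step 18: row=7, L[7]='u', prepend. Next row=LF[7]=2
Reversed output: uuwuvuuvvwwuuwuvv$

Answer: uuwuvuuvvwwuuwuvv$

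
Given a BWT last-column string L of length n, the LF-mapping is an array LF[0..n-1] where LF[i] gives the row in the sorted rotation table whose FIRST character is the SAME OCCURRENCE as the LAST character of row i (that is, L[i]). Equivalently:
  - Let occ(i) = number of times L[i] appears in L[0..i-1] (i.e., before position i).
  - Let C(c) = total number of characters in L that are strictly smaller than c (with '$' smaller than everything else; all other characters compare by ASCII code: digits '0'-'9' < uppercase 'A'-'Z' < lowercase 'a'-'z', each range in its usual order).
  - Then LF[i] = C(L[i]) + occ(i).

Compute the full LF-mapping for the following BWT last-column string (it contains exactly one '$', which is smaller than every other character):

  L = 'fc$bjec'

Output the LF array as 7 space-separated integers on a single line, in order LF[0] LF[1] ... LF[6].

Char counts: '$':1, 'b':1, 'c':2, 'e':1, 'f':1, 'j':1
C (first-col start): C('$')=0, C('b')=1, C('c')=2, C('e')=4, C('f')=5, C('j')=6
L[0]='f': occ=0, LF[0]=C('f')+0=5+0=5
L[1]='c': occ=0, LF[1]=C('c')+0=2+0=2
L[2]='$': occ=0, LF[2]=C('$')+0=0+0=0
L[3]='b': occ=0, LF[3]=C('b')+0=1+0=1
L[4]='j': occ=0, LF[4]=C('j')+0=6+0=6
L[5]='e': occ=0, LF[5]=C('e')+0=4+0=4
L[6]='c': occ=1, LF[6]=C('c')+1=2+1=3

Answer: 5 2 0 1 6 4 3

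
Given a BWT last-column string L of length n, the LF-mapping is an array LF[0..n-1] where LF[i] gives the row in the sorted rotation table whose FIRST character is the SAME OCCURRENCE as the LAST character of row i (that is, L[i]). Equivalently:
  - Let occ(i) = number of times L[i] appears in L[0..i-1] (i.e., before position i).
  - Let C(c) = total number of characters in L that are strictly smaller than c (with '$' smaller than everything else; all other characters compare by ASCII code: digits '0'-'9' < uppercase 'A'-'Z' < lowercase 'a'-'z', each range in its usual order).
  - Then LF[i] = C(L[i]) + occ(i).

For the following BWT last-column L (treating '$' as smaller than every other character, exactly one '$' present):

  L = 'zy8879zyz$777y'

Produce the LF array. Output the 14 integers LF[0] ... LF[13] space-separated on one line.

Char counts: '$':1, '7':4, '8':2, '9':1, 'y':3, 'z':3
C (first-col start): C('$')=0, C('7')=1, C('8')=5, C('9')=7, C('y')=8, C('z')=11
L[0]='z': occ=0, LF[0]=C('z')+0=11+0=11
L[1]='y': occ=0, LF[1]=C('y')+0=8+0=8
L[2]='8': occ=0, LF[2]=C('8')+0=5+0=5
L[3]='8': occ=1, LF[3]=C('8')+1=5+1=6
L[4]='7': occ=0, LF[4]=C('7')+0=1+0=1
L[5]='9': occ=0, LF[5]=C('9')+0=7+0=7
L[6]='z': occ=1, LF[6]=C('z')+1=11+1=12
L[7]='y': occ=1, LF[7]=C('y')+1=8+1=9
L[8]='z': occ=2, LF[8]=C('z')+2=11+2=13
L[9]='$': occ=0, LF[9]=C('$')+0=0+0=0
L[10]='7': occ=1, LF[10]=C('7')+1=1+1=2
L[11]='7': occ=2, LF[11]=C('7')+2=1+2=3
L[12]='7': occ=3, LF[12]=C('7')+3=1+3=4
L[13]='y': occ=2, LF[13]=C('y')+2=8+2=10

Answer: 11 8 5 6 1 7 12 9 13 0 2 3 4 10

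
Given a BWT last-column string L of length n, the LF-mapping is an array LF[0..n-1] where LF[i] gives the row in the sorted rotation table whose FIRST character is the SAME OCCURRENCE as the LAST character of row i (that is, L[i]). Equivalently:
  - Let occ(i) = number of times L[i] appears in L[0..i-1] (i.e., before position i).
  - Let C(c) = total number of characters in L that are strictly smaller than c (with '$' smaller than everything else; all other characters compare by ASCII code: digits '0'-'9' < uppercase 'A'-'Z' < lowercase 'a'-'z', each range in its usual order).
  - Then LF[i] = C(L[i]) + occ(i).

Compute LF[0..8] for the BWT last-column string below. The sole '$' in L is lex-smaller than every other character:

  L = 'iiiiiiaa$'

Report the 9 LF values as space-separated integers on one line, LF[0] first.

Char counts: '$':1, 'a':2, 'i':6
C (first-col start): C('$')=0, C('a')=1, C('i')=3
L[0]='i': occ=0, LF[0]=C('i')+0=3+0=3
L[1]='i': occ=1, LF[1]=C('i')+1=3+1=4
L[2]='i': occ=2, LF[2]=C('i')+2=3+2=5
L[3]='i': occ=3, LF[3]=C('i')+3=3+3=6
L[4]='i': occ=4, LF[4]=C('i')+4=3+4=7
L[5]='i': occ=5, LF[5]=C('i')+5=3+5=8
L[6]='a': occ=0, LF[6]=C('a')+0=1+0=1
L[7]='a': occ=1, LF[7]=C('a')+1=1+1=2
L[8]='$': occ=0, LF[8]=C('$')+0=0+0=0

Answer: 3 4 5 6 7 8 1 2 0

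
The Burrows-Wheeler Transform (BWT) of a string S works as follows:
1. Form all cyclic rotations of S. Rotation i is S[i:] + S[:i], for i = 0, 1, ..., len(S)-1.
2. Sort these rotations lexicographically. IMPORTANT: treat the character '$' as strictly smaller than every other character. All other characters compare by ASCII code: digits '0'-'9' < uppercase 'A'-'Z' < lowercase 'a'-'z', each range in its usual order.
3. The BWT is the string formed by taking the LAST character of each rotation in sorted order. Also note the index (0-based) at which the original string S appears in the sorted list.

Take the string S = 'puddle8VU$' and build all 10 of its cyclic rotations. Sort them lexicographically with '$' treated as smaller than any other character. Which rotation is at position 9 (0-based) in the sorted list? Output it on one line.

All 10 rotations (rotation i = S[i:]+S[:i]):
  rot[0] = puddle8VU$
  rot[1] = uddle8VU$p
  rot[2] = ddle8VU$pu
  rot[3] = dle8VU$pud
  rot[4] = le8VU$pudd
  rot[5] = e8VU$puddl
  rot[6] = 8VU$puddle
  rot[7] = VU$puddle8
  rot[8] = U$puddle8V
  rot[9] = $puddle8VU
Sorted (with $ < everything):
  sorted[0] = $puddle8VU
  sorted[1] = 8VU$puddle
  sorted[2] = U$puddle8V
  sorted[3] = VU$puddle8
  sorted[4] = ddle8VU$pu
  sorted[5] = dle8VU$pud
  sorted[6] = e8VU$puddl
  sorted[7] = le8VU$pudd
  sorted[8] = puddle8VU$
  sorted[9] = uddle8VU$p
sorted[9] = uddle8VU$p

Answer: uddle8VU$p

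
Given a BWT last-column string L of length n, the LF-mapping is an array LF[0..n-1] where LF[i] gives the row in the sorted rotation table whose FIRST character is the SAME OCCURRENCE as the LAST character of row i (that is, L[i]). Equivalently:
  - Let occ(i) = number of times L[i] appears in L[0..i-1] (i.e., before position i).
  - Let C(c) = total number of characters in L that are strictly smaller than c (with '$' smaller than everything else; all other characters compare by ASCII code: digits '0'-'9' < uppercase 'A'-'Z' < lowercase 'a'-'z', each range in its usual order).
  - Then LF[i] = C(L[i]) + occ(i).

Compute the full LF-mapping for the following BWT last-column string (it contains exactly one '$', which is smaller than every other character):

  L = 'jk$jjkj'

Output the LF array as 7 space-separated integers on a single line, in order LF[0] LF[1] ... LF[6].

Answer: 1 5 0 2 3 6 4

Derivation:
Char counts: '$':1, 'j':4, 'k':2
C (first-col start): C('$')=0, C('j')=1, C('k')=5
L[0]='j': occ=0, LF[0]=C('j')+0=1+0=1
L[1]='k': occ=0, LF[1]=C('k')+0=5+0=5
L[2]='$': occ=0, LF[2]=C('$')+0=0+0=0
L[3]='j': occ=1, LF[3]=C('j')+1=1+1=2
L[4]='j': occ=2, LF[4]=C('j')+2=1+2=3
L[5]='k': occ=1, LF[5]=C('k')+1=5+1=6
L[6]='j': occ=3, LF[6]=C('j')+3=1+3=4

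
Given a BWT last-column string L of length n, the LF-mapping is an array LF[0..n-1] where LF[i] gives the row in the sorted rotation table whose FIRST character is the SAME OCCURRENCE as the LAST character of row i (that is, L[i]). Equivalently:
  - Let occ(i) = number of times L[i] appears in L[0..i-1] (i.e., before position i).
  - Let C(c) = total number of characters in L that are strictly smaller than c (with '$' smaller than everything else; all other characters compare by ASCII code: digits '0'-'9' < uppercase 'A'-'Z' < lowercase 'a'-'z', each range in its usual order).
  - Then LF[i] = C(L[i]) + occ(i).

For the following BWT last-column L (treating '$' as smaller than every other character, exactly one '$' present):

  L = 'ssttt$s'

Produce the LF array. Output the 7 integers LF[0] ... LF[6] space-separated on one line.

Answer: 1 2 4 5 6 0 3

Derivation:
Char counts: '$':1, 's':3, 't':3
C (first-col start): C('$')=0, C('s')=1, C('t')=4
L[0]='s': occ=0, LF[0]=C('s')+0=1+0=1
L[1]='s': occ=1, LF[1]=C('s')+1=1+1=2
L[2]='t': occ=0, LF[2]=C('t')+0=4+0=4
L[3]='t': occ=1, LF[3]=C('t')+1=4+1=5
L[4]='t': occ=2, LF[4]=C('t')+2=4+2=6
L[5]='$': occ=0, LF[5]=C('$')+0=0+0=0
L[6]='s': occ=2, LF[6]=C('s')+2=1+2=3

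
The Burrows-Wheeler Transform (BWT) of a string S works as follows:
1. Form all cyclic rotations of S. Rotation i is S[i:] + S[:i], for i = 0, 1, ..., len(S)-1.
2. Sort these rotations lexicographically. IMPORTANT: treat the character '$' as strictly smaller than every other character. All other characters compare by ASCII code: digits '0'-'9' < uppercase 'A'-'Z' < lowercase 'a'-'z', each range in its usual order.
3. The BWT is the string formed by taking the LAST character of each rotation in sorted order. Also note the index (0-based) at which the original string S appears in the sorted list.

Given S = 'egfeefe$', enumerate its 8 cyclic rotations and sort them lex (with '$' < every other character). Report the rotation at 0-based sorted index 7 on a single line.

Answer: gfeefe$e

Derivation:
All 8 rotations (rotation i = S[i:]+S[:i]):
  rot[0] = egfeefe$
  rot[1] = gfeefe$e
  rot[2] = feefe$eg
  rot[3] = eefe$egf
  rot[4] = efe$egfe
  rot[5] = fe$egfee
  rot[6] = e$egfeef
  rot[7] = $egfeefe
Sorted (with $ < everything):
  sorted[0] = $egfeefe
  sorted[1] = e$egfeef
  sorted[2] = eefe$egf
  sorted[3] = efe$egfe
  sorted[4] = egfeefe$
  sorted[5] = fe$egfee
  sorted[6] = feefe$eg
  sorted[7] = gfeefe$e
sorted[7] = gfeefe$e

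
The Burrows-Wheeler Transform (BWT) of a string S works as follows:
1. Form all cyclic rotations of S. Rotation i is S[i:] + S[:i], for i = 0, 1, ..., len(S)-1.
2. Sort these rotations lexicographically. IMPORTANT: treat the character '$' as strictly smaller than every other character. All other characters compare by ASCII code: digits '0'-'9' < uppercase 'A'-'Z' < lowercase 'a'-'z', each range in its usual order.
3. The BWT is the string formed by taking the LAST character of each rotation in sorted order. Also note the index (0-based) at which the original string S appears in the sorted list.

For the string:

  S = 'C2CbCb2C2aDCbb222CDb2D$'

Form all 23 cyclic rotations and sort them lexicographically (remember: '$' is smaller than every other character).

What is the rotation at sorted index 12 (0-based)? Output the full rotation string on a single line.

Answer: CbCb2C2aDCbb222CDb2D$C2

Derivation:
All 23 rotations (rotation i = S[i:]+S[:i]):
  rot[0] = C2CbCb2C2aDCbb222CDb2D$
  rot[1] = 2CbCb2C2aDCbb222CDb2D$C
  rot[2] = CbCb2C2aDCbb222CDb2D$C2
  rot[3] = bCb2C2aDCbb222CDb2D$C2C
  rot[4] = Cb2C2aDCbb222CDb2D$C2Cb
  rot[5] = b2C2aDCbb222CDb2D$C2CbC
  rot[6] = 2C2aDCbb222CDb2D$C2CbCb
  rot[7] = C2aDCbb222CDb2D$C2CbCb2
  rot[8] = 2aDCbb222CDb2D$C2CbCb2C
  rot[9] = aDCbb222CDb2D$C2CbCb2C2
  rot[10] = DCbb222CDb2D$C2CbCb2C2a
  rot[11] = Cbb222CDb2D$C2CbCb2C2aD
  rot[12] = bb222CDb2D$C2CbCb2C2aDC
  rot[13] = b222CDb2D$C2CbCb2C2aDCb
  rot[14] = 222CDb2D$C2CbCb2C2aDCbb
  rot[15] = 22CDb2D$C2CbCb2C2aDCbb2
  rot[16] = 2CDb2D$C2CbCb2C2aDCbb22
  rot[17] = CDb2D$C2CbCb2C2aDCbb222
  rot[18] = Db2D$C2CbCb2C2aDCbb222C
  rot[19] = b2D$C2CbCb2C2aDCbb222CD
  rot[20] = 2D$C2CbCb2C2aDCbb222CDb
  rot[21] = D$C2CbCb2C2aDCbb222CDb2
  rot[22] = $C2CbCb2C2aDCbb222CDb2D
Sorted (with $ < everything):
  sorted[0] = $C2CbCb2C2aDCbb222CDb2D
  sorted[1] = 222CDb2D$C2CbCb2C2aDCbb
  sorted[2] = 22CDb2D$C2CbCb2C2aDCbb2
  sorted[3] = 2C2aDCbb222CDb2D$C2CbCb
  sorted[4] = 2CDb2D$C2CbCb2C2aDCbb22
  sorted[5] = 2CbCb2C2aDCbb222CDb2D$C
  sorted[6] = 2D$C2CbCb2C2aDCbb222CDb
  sorted[7] = 2aDCbb222CDb2D$C2CbCb2C
  sorted[8] = C2CbCb2C2aDCbb222CDb2D$
  sorted[9] = C2aDCbb222CDb2D$C2CbCb2
  sorted[10] = CDb2D$C2CbCb2C2aDCbb222
  sorted[11] = Cb2C2aDCbb222CDb2D$C2Cb
  sorted[12] = CbCb2C2aDCbb222CDb2D$C2
  sorted[13] = Cbb222CDb2D$C2CbCb2C2aD
  sorted[14] = D$C2CbCb2C2aDCbb222CDb2
  sorted[15] = DCbb222CDb2D$C2CbCb2C2a
  sorted[16] = Db2D$C2CbCb2C2aDCbb222C
  sorted[17] = aDCbb222CDb2D$C2CbCb2C2
  sorted[18] = b222CDb2D$C2CbCb2C2aDCb
  sorted[19] = b2C2aDCbb222CDb2D$C2CbC
  sorted[20] = b2D$C2CbCb2C2aDCbb222CD
  sorted[21] = bCb2C2aDCbb222CDb2D$C2C
  sorted[22] = bb222CDb2D$C2CbCb2C2aDC
sorted[12] = CbCb2C2aDCbb222CDb2D$C2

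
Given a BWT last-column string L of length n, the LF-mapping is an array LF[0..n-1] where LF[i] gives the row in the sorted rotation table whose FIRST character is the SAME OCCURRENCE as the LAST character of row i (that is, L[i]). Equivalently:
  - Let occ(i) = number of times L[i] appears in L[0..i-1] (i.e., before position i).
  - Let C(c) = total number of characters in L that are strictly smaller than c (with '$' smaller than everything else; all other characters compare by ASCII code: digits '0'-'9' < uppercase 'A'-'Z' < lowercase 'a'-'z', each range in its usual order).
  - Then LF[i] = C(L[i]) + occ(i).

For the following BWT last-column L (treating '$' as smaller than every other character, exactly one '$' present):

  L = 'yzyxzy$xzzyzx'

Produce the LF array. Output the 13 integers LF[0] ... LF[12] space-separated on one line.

Char counts: '$':1, 'x':3, 'y':4, 'z':5
C (first-col start): C('$')=0, C('x')=1, C('y')=4, C('z')=8
L[0]='y': occ=0, LF[0]=C('y')+0=4+0=4
L[1]='z': occ=0, LF[1]=C('z')+0=8+0=8
L[2]='y': occ=1, LF[2]=C('y')+1=4+1=5
L[3]='x': occ=0, LF[3]=C('x')+0=1+0=1
L[4]='z': occ=1, LF[4]=C('z')+1=8+1=9
L[5]='y': occ=2, LF[5]=C('y')+2=4+2=6
L[6]='$': occ=0, LF[6]=C('$')+0=0+0=0
L[7]='x': occ=1, LF[7]=C('x')+1=1+1=2
L[8]='z': occ=2, LF[8]=C('z')+2=8+2=10
L[9]='z': occ=3, LF[9]=C('z')+3=8+3=11
L[10]='y': occ=3, LF[10]=C('y')+3=4+3=7
L[11]='z': occ=4, LF[11]=C('z')+4=8+4=12
L[12]='x': occ=2, LF[12]=C('x')+2=1+2=3

Answer: 4 8 5 1 9 6 0 2 10 11 7 12 3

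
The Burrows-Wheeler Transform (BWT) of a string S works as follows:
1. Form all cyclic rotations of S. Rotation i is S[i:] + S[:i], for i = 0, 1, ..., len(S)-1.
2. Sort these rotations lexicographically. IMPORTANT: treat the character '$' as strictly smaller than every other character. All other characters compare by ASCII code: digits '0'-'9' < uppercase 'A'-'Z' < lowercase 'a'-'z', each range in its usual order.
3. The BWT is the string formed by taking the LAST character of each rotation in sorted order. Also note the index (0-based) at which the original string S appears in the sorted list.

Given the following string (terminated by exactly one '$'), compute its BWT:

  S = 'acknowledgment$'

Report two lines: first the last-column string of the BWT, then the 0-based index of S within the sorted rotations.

Answer: t$aelmdcwgkenno
1

Derivation:
All 15 rotations (rotation i = S[i:]+S[:i]):
  rot[0] = acknowledgment$
  rot[1] = cknowledgment$a
  rot[2] = knowledgment$ac
  rot[3] = nowledgment$ack
  rot[4] = owledgment$ackn
  rot[5] = wledgment$ackno
  rot[6] = ledgment$acknow
  rot[7] = edgment$acknowl
  rot[8] = dgment$acknowle
  rot[9] = gment$acknowled
  rot[10] = ment$acknowledg
  rot[11] = ent$acknowledgm
  rot[12] = nt$acknowledgme
  rot[13] = t$acknowledgmen
  rot[14] = $acknowledgment
Sorted (with $ < everything):
  sorted[0] = $acknowledgment  (last char: 't')
  sorted[1] = acknowledgment$  (last char: '$')
  sorted[2] = cknowledgment$a  (last char: 'a')
  sorted[3] = dgment$acknowle  (last char: 'e')
  sorted[4] = edgment$acknowl  (last char: 'l')
  sorted[5] = ent$acknowledgm  (last char: 'm')
  sorted[6] = gment$acknowled  (last char: 'd')
  sorted[7] = knowledgment$ac  (last char: 'c')
  sorted[8] = ledgment$acknow  (last char: 'w')
  sorted[9] = ment$acknowledg  (last char: 'g')
  sorted[10] = nowledgment$ack  (last char: 'k')
  sorted[11] = nt$acknowledgme  (last char: 'e')
  sorted[12] = owledgment$ackn  (last char: 'n')
  sorted[13] = t$acknowledgmen  (last char: 'n')
  sorted[14] = wledgment$ackno  (last char: 'o')
Last column: t$aelmdcwgkenno
Original string S is at sorted index 1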